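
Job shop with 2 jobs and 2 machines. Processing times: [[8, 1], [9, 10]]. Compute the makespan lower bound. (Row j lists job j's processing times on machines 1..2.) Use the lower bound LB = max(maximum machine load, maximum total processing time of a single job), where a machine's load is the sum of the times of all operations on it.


Machine loads:
  Machine 1: 8 + 9 = 17
  Machine 2: 1 + 10 = 11
Max machine load = 17
Job totals:
  Job 1: 9
  Job 2: 19
Max job total = 19
Lower bound = max(17, 19) = 19

19


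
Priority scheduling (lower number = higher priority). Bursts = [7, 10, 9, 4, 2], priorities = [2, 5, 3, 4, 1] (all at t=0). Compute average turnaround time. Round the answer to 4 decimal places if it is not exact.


Sort by priority (ascending = highest first):
Order: [(1, 2), (2, 7), (3, 9), (4, 4), (5, 10)]
Completion times:
  Priority 1, burst=2, C=2
  Priority 2, burst=7, C=9
  Priority 3, burst=9, C=18
  Priority 4, burst=4, C=22
  Priority 5, burst=10, C=32
Average turnaround = 83/5 = 16.6

16.6


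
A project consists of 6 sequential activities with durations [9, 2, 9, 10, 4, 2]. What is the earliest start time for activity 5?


Activity 5 starts after activities 1 through 4 complete.
Predecessor durations: [9, 2, 9, 10]
ES = 9 + 2 + 9 + 10 = 30

30


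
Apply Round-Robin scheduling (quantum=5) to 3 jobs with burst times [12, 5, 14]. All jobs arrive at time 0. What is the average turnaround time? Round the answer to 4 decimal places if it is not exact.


Time quantum = 5
Execution trace:
  J1 runs 5 units, time = 5
  J2 runs 5 units, time = 10
  J3 runs 5 units, time = 15
  J1 runs 5 units, time = 20
  J3 runs 5 units, time = 25
  J1 runs 2 units, time = 27
  J3 runs 4 units, time = 31
Finish times: [27, 10, 31]
Average turnaround = 68/3 = 22.6667

22.6667


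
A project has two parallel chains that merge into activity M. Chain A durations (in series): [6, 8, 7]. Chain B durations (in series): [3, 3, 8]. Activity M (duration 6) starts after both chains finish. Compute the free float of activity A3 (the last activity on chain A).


ES(A3) = sum of predecessors on chain A = 14
EF(A3) = ES + duration = 14 + 7 = 21
Successor of A3 is M. ES(M) = max(sum(A), sum(B)) = max(21, 14) = 21
Free float = ES(successor) - EF(current) = 21 - 21 = 0

0


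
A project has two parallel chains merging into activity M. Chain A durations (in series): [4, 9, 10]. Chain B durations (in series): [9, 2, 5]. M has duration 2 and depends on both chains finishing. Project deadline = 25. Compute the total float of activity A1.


Forward pass: ES(A1) = sum of predecessors on chain A = 0
EF = ES + duration = 0 + 4 = 4
Backward pass: LF(M) = deadline = 25; LS(M) = 25 - 2 = 23
LF(A1) = LS(M) - sum(successors on chain A) = 23 - 19 = 4
LS = LF - duration = 4 - 4 = 0
Total float = LS - ES = 0 - 0 = 0

0


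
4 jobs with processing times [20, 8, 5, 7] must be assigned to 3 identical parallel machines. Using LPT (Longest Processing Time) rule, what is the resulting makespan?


Sort jobs in decreasing order (LPT): [20, 8, 7, 5]
Assign each job to the least loaded machine:
  Machine 1: jobs [20], load = 20
  Machine 2: jobs [8], load = 8
  Machine 3: jobs [7, 5], load = 12
Makespan = max load = 20

20


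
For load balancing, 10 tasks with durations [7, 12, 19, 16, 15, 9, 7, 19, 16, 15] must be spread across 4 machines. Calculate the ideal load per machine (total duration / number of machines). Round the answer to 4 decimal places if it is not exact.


Total processing time = 7 + 12 + 19 + 16 + 15 + 9 + 7 + 19 + 16 + 15 = 135
Number of machines = 4
Ideal balanced load = 135 / 4 = 33.75

33.75


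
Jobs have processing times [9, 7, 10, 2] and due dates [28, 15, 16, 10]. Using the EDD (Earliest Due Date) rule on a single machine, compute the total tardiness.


Sort by due date (EDD order): [(2, 10), (7, 15), (10, 16), (9, 28)]
Compute completion times and tardiness:
  Job 1: p=2, d=10, C=2, tardiness=max(0,2-10)=0
  Job 2: p=7, d=15, C=9, tardiness=max(0,9-15)=0
  Job 3: p=10, d=16, C=19, tardiness=max(0,19-16)=3
  Job 4: p=9, d=28, C=28, tardiness=max(0,28-28)=0
Total tardiness = 3

3


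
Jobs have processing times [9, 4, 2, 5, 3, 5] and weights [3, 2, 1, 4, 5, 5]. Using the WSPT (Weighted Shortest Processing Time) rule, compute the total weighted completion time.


Compute p/w ratios and sort ascending (WSPT): [(3, 5), (5, 5), (5, 4), (4, 2), (2, 1), (9, 3)]
Compute weighted completion times:
  Job (p=3,w=5): C=3, w*C=5*3=15
  Job (p=5,w=5): C=8, w*C=5*8=40
  Job (p=5,w=4): C=13, w*C=4*13=52
  Job (p=4,w=2): C=17, w*C=2*17=34
  Job (p=2,w=1): C=19, w*C=1*19=19
  Job (p=9,w=3): C=28, w*C=3*28=84
Total weighted completion time = 244

244


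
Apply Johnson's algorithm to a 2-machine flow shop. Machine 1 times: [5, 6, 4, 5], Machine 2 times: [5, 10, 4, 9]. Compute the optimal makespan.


Apply Johnson's rule:
  Group 1 (a <= b): [(3, 4, 4), (1, 5, 5), (4, 5, 9), (2, 6, 10)]
  Group 2 (a > b): []
Optimal job order: [3, 1, 4, 2]
Schedule:
  Job 3: M1 done at 4, M2 done at 8
  Job 1: M1 done at 9, M2 done at 14
  Job 4: M1 done at 14, M2 done at 23
  Job 2: M1 done at 20, M2 done at 33
Makespan = 33

33


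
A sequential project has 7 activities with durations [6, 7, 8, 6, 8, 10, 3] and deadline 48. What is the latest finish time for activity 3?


LF(activity 3) = deadline - sum of successor durations
Successors: activities 4 through 7 with durations [6, 8, 10, 3]
Sum of successor durations = 27
LF = 48 - 27 = 21

21


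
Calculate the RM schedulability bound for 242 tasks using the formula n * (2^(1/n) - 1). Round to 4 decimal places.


Compute 2^(1/242) = 1.0028683504
Subtract 1: 1.0028683504 - 1 = 0.0028683504
Multiply by n: 242 * 0.0028683504 = 0.6941407968
Round to 4 dp: 0.6941

0.6941


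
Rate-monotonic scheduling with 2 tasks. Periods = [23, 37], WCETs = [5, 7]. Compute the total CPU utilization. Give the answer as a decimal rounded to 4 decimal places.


Compute individual utilizations (exact fractions):
  Task 1: C/T = 5/23 (approx. 0.2174)
  Task 2: C/T = 7/37 (approx. 0.1892)
Total utilization U = 5/23 + 7/37 = 346/851
Rounded to 4 decimal places: U = 0.4066
RM (Liu & Layland) bound for 2 tasks = 0.828427; compare with U = 346/851 (approx. 0.406580)
U <= bound, so schedulable by RM sufficient condition.

0.4066


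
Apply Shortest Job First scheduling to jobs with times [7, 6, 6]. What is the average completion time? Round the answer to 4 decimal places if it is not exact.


SJF order (ascending): [6, 6, 7]
Completion times:
  Job 1: burst=6, C=6
  Job 2: burst=6, C=12
  Job 3: burst=7, C=19
Average completion = 37/3 = 12.3333

12.3333


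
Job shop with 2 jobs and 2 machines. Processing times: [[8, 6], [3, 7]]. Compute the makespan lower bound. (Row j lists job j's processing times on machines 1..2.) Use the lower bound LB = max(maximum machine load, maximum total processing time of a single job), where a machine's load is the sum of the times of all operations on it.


Machine loads:
  Machine 1: 8 + 3 = 11
  Machine 2: 6 + 7 = 13
Max machine load = 13
Job totals:
  Job 1: 14
  Job 2: 10
Max job total = 14
Lower bound = max(13, 14) = 14

14


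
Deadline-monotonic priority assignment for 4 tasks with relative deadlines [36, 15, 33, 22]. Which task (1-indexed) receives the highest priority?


Sort tasks by relative deadline (ascending):
  Task 2: deadline = 15
  Task 4: deadline = 22
  Task 3: deadline = 33
  Task 1: deadline = 36
Priority order (highest first): [2, 4, 3, 1]
Highest priority task = 2

2


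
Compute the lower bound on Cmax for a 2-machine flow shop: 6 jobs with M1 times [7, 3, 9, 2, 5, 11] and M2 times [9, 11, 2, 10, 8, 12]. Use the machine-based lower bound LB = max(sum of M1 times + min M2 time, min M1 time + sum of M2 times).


LB1 = sum(M1 times) + min(M2 times) = 37 + 2 = 39
LB2 = min(M1 times) + sum(M2 times) = 2 + 52 = 54
Lower bound = max(LB1, LB2) = max(39, 54) = 54

54


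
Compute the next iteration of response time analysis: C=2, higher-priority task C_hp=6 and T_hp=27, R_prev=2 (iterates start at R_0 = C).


R_next = C + ceil(R_prev / T_hp) * C_hp
ceil(2 / 27) = ceil(0.0741) = 1
Interference = 1 * 6 = 6
R_next = 2 + 6 = 8

8


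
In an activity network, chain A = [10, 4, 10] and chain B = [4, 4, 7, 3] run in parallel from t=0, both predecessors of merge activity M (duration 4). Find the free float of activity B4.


ES(B4) = sum of predecessors on chain B = 15
EF(B4) = ES + duration = 15 + 3 = 18
Successor of B4 is M. ES(M) = max(sum(A), sum(B)) = max(24, 18) = 24
Free float = ES(successor) - EF(current) = 24 - 18 = 6

6


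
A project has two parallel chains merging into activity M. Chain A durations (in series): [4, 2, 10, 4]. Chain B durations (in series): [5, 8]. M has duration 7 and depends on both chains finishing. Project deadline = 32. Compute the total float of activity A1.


Forward pass: ES(A1) = sum of predecessors on chain A = 0
EF = ES + duration = 0 + 4 = 4
Backward pass: LF(M) = deadline = 32; LS(M) = 32 - 7 = 25
LF(A1) = LS(M) - sum(successors on chain A) = 25 - 16 = 9
LS = LF - duration = 9 - 4 = 5
Total float = LS - ES = 5 - 0 = 5

5


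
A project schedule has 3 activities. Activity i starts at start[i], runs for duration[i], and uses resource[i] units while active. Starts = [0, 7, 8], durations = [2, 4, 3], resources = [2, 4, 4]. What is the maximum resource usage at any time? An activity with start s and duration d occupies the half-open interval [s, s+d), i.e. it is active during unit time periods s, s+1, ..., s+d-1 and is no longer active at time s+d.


Each activity i is active on [start_i, start_i + duration_i).
Compute total resource usage per time slot:
  t=0: active resources = [2], total = 2
  t=1: active resources = [2], total = 2
  t=2: active resources = [], total = 0
  t=3: active resources = [], total = 0
  t=4: active resources = [], total = 0
  t=5: active resources = [], total = 0
  t=6: active resources = [], total = 0
  t=7: active resources = [4], total = 4
  t=8: active resources = [4, 4], total = 8
  t=9: active resources = [4, 4], total = 8
  t=10: active resources = [4, 4], total = 8
Peak resource demand = 8

8


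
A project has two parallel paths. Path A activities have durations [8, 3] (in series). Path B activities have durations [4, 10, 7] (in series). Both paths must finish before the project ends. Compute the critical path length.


Path A total = 8 + 3 = 11
Path B total = 4 + 10 + 7 = 21
Critical path = longest path = max(11, 21) = 21

21


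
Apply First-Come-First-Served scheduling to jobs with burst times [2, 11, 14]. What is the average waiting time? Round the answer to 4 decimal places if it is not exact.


FCFS order (as given): [2, 11, 14]
Waiting times:
  Job 1: wait = 0
  Job 2: wait = 2
  Job 3: wait = 13
Sum of waiting times = 15
Average waiting time = 15/3 = 5.0

5.0


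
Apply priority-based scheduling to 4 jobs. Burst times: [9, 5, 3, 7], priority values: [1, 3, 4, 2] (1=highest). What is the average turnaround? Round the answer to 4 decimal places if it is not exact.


Sort by priority (ascending = highest first):
Order: [(1, 9), (2, 7), (3, 5), (4, 3)]
Completion times:
  Priority 1, burst=9, C=9
  Priority 2, burst=7, C=16
  Priority 3, burst=5, C=21
  Priority 4, burst=3, C=24
Average turnaround = 70/4 = 17.5

17.5


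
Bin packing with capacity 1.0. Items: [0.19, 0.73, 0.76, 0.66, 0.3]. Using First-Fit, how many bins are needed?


Place items sequentially using First-Fit:
  Item 0.19 -> new Bin 1
  Item 0.73 -> Bin 1 (now 0.92)
  Item 0.76 -> new Bin 2
  Item 0.66 -> new Bin 3
  Item 0.3 -> Bin 3 (now 0.96)
Total bins used = 3

3


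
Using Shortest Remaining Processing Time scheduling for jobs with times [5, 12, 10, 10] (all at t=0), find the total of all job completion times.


Since all jobs arrive at t=0, SRPT equals SPT ordering.
SPT order: [5, 10, 10, 12]
Completion times:
  Job 1: p=5, C=5
  Job 2: p=10, C=15
  Job 3: p=10, C=25
  Job 4: p=12, C=37
Total completion time = 5 + 15 + 25 + 37 = 82

82


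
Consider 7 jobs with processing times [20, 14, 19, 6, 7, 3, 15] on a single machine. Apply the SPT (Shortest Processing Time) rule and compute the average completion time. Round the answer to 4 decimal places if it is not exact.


Sort jobs by processing time (SPT order): [3, 6, 7, 14, 15, 19, 20]
Compute completion times sequentially:
  Job 1: processing = 3, completes at 3
  Job 2: processing = 6, completes at 9
  Job 3: processing = 7, completes at 16
  Job 4: processing = 14, completes at 30
  Job 5: processing = 15, completes at 45
  Job 6: processing = 19, completes at 64
  Job 7: processing = 20, completes at 84
Sum of completion times = 251
Average completion time = 251/7 = 35.8571

35.8571


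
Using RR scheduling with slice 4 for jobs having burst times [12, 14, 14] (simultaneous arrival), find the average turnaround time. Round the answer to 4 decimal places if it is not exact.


Time quantum = 4
Execution trace:
  J1 runs 4 units, time = 4
  J2 runs 4 units, time = 8
  J3 runs 4 units, time = 12
  J1 runs 4 units, time = 16
  J2 runs 4 units, time = 20
  J3 runs 4 units, time = 24
  J1 runs 4 units, time = 28
  J2 runs 4 units, time = 32
  J3 runs 4 units, time = 36
  J2 runs 2 units, time = 38
  J3 runs 2 units, time = 40
Finish times: [28, 38, 40]
Average turnaround = 106/3 = 35.3333

35.3333


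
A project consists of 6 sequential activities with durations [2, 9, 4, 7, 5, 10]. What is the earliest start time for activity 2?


Activity 2 starts after activities 1 through 1 complete.
Predecessor durations: [2]
ES = 2 = 2

2


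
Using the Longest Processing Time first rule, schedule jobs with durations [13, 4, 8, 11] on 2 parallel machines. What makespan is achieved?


Sort jobs in decreasing order (LPT): [13, 11, 8, 4]
Assign each job to the least loaded machine:
  Machine 1: jobs [13, 4], load = 17
  Machine 2: jobs [11, 8], load = 19
Makespan = max load = 19

19


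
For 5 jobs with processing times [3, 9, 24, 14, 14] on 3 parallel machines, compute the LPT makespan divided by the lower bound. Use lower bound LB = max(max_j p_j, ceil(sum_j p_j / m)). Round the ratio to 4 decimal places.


LPT order: [24, 14, 14, 9, 3]
Machine loads after assignment: [24, 23, 17]
LPT makespan = 24
Lower bound = max(max_job, ceil(total/3)) = max(24, 22) = 24
Ratio = 24 / 24 = 1.0

1.0


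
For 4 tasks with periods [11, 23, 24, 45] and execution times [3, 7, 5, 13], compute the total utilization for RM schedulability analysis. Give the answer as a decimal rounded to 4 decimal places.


Compute individual utilizations (exact fractions):
  Task 1: C/T = 3/11 (approx. 0.2727)
  Task 2: C/T = 7/23 (approx. 0.3043)
  Task 3: C/T = 5/24 (approx. 0.2083)
  Task 4: C/T = 13/45 (approx. 0.2889)
Total utilization U = 3/11 + 7/23 + 5/24 + 13/45 = 97847/91080
Rounded to 4 decimal places: U = 1.0743
RM (Liu & Layland) bound for 4 tasks = 0.756828; compare with U = 97847/91080 (approx. 1.074297)
U > 1, so the task set is not schedulable (processor overloaded).

1.0743


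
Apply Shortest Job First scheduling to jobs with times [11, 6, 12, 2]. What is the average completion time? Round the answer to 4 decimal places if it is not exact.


SJF order (ascending): [2, 6, 11, 12]
Completion times:
  Job 1: burst=2, C=2
  Job 2: burst=6, C=8
  Job 3: burst=11, C=19
  Job 4: burst=12, C=31
Average completion = 60/4 = 15.0

15.0


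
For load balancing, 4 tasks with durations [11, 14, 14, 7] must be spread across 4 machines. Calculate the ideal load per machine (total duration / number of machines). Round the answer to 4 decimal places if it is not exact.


Total processing time = 11 + 14 + 14 + 7 = 46
Number of machines = 4
Ideal balanced load = 46 / 4 = 11.5

11.5


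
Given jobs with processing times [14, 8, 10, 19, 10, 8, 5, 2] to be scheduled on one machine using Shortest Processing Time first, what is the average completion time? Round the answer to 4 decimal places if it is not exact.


Sort jobs by processing time (SPT order): [2, 5, 8, 8, 10, 10, 14, 19]
Compute completion times sequentially:
  Job 1: processing = 2, completes at 2
  Job 2: processing = 5, completes at 7
  Job 3: processing = 8, completes at 15
  Job 4: processing = 8, completes at 23
  Job 5: processing = 10, completes at 33
  Job 6: processing = 10, completes at 43
  Job 7: processing = 14, completes at 57
  Job 8: processing = 19, completes at 76
Sum of completion times = 256
Average completion time = 256/8 = 32.0

32.0


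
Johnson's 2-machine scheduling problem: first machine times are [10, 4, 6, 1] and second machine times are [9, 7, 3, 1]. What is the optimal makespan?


Apply Johnson's rule:
  Group 1 (a <= b): [(4, 1, 1), (2, 4, 7)]
  Group 2 (a > b): [(1, 10, 9), (3, 6, 3)]
Optimal job order: [4, 2, 1, 3]
Schedule:
  Job 4: M1 done at 1, M2 done at 2
  Job 2: M1 done at 5, M2 done at 12
  Job 1: M1 done at 15, M2 done at 24
  Job 3: M1 done at 21, M2 done at 27
Makespan = 27

27


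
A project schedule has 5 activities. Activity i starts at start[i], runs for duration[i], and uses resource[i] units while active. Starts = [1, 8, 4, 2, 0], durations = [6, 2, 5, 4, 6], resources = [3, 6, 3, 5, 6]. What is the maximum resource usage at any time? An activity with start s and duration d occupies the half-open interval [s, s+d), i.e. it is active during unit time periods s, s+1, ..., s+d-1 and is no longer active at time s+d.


Each activity i is active on [start_i, start_i + duration_i).
Compute total resource usage per time slot:
  t=0: active resources = [6], total = 6
  t=1: active resources = [3, 6], total = 9
  t=2: active resources = [3, 5, 6], total = 14
  t=3: active resources = [3, 5, 6], total = 14
  t=4: active resources = [3, 3, 5, 6], total = 17
  t=5: active resources = [3, 3, 5, 6], total = 17
  t=6: active resources = [3, 3], total = 6
  t=7: active resources = [3], total = 3
  t=8: active resources = [6, 3], total = 9
  t=9: active resources = [6], total = 6
Peak resource demand = 17

17


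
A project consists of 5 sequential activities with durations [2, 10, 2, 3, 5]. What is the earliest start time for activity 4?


Activity 4 starts after activities 1 through 3 complete.
Predecessor durations: [2, 10, 2]
ES = 2 + 10 + 2 = 14

14


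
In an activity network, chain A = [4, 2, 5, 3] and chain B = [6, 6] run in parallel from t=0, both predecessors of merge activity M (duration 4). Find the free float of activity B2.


ES(B2) = sum of predecessors on chain B = 6
EF(B2) = ES + duration = 6 + 6 = 12
Successor of B2 is M. ES(M) = max(sum(A), sum(B)) = max(14, 12) = 14
Free float = ES(successor) - EF(current) = 14 - 12 = 2

2


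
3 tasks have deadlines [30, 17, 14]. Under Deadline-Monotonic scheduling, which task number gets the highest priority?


Sort tasks by relative deadline (ascending):
  Task 3: deadline = 14
  Task 2: deadline = 17
  Task 1: deadline = 30
Priority order (highest first): [3, 2, 1]
Highest priority task = 3

3


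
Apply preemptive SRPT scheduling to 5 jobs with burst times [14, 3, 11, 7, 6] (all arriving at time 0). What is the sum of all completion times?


Since all jobs arrive at t=0, SRPT equals SPT ordering.
SPT order: [3, 6, 7, 11, 14]
Completion times:
  Job 1: p=3, C=3
  Job 2: p=6, C=9
  Job 3: p=7, C=16
  Job 4: p=11, C=27
  Job 5: p=14, C=41
Total completion time = 3 + 9 + 16 + 27 + 41 = 96

96


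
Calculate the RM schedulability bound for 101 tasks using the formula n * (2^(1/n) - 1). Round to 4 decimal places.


Compute 2^(1/101) = 1.0068864466
Subtract 1: 1.0068864466 - 1 = 0.0068864466
Multiply by n: 101 * 0.0068864466 = 0.6955311066
Round to 4 dp: 0.6955

0.6955


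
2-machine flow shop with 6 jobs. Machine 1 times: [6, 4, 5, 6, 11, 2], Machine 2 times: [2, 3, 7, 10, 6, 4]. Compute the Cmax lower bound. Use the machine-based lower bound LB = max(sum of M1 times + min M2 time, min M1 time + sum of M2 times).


LB1 = sum(M1 times) + min(M2 times) = 34 + 2 = 36
LB2 = min(M1 times) + sum(M2 times) = 2 + 32 = 34
Lower bound = max(LB1, LB2) = max(36, 34) = 36

36


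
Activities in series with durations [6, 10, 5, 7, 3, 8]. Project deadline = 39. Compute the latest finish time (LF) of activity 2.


LF(activity 2) = deadline - sum of successor durations
Successors: activities 3 through 6 with durations [5, 7, 3, 8]
Sum of successor durations = 23
LF = 39 - 23 = 16

16


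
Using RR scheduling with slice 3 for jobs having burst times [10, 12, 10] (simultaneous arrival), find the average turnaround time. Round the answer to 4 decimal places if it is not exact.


Time quantum = 3
Execution trace:
  J1 runs 3 units, time = 3
  J2 runs 3 units, time = 6
  J3 runs 3 units, time = 9
  J1 runs 3 units, time = 12
  J2 runs 3 units, time = 15
  J3 runs 3 units, time = 18
  J1 runs 3 units, time = 21
  J2 runs 3 units, time = 24
  J3 runs 3 units, time = 27
  J1 runs 1 units, time = 28
  J2 runs 3 units, time = 31
  J3 runs 1 units, time = 32
Finish times: [28, 31, 32]
Average turnaround = 91/3 = 30.3333

30.3333


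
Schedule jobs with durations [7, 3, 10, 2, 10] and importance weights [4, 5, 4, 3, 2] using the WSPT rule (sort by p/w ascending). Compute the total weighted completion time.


Compute p/w ratios and sort ascending (WSPT): [(3, 5), (2, 3), (7, 4), (10, 4), (10, 2)]
Compute weighted completion times:
  Job (p=3,w=5): C=3, w*C=5*3=15
  Job (p=2,w=3): C=5, w*C=3*5=15
  Job (p=7,w=4): C=12, w*C=4*12=48
  Job (p=10,w=4): C=22, w*C=4*22=88
  Job (p=10,w=2): C=32, w*C=2*32=64
Total weighted completion time = 230

230


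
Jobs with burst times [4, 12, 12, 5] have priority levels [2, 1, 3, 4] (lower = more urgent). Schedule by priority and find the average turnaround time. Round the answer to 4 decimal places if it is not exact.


Sort by priority (ascending = highest first):
Order: [(1, 12), (2, 4), (3, 12), (4, 5)]
Completion times:
  Priority 1, burst=12, C=12
  Priority 2, burst=4, C=16
  Priority 3, burst=12, C=28
  Priority 4, burst=5, C=33
Average turnaround = 89/4 = 22.25

22.25


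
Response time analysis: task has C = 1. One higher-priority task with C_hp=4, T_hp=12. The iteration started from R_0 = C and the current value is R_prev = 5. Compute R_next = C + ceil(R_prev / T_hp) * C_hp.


R_next = C + ceil(R_prev / T_hp) * C_hp
ceil(5 / 12) = ceil(0.4167) = 1
Interference = 1 * 4 = 4
R_next = 1 + 4 = 5
R_next = R_prev, so the iteration has converged (response time = 5).

5


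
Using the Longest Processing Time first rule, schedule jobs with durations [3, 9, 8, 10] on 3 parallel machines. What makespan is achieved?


Sort jobs in decreasing order (LPT): [10, 9, 8, 3]
Assign each job to the least loaded machine:
  Machine 1: jobs [10], load = 10
  Machine 2: jobs [9], load = 9
  Machine 3: jobs [8, 3], load = 11
Makespan = max load = 11

11


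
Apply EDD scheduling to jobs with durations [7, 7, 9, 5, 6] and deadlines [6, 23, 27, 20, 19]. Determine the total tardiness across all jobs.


Sort by due date (EDD order): [(7, 6), (6, 19), (5, 20), (7, 23), (9, 27)]
Compute completion times and tardiness:
  Job 1: p=7, d=6, C=7, tardiness=max(0,7-6)=1
  Job 2: p=6, d=19, C=13, tardiness=max(0,13-19)=0
  Job 3: p=5, d=20, C=18, tardiness=max(0,18-20)=0
  Job 4: p=7, d=23, C=25, tardiness=max(0,25-23)=2
  Job 5: p=9, d=27, C=34, tardiness=max(0,34-27)=7
Total tardiness = 10

10


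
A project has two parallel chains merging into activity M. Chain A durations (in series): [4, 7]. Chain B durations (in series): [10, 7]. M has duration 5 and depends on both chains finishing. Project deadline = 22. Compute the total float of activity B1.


Forward pass: ES(B1) = sum of predecessors on chain B = 0
EF = ES + duration = 0 + 10 = 10
Backward pass: LF(M) = deadline = 22; LS(M) = 22 - 5 = 17
LF(B1) = LS(M) - sum(successors on chain B) = 17 - 7 = 10
LS = LF - duration = 10 - 10 = 0
Total float = LS - ES = 0 - 0 = 0

0


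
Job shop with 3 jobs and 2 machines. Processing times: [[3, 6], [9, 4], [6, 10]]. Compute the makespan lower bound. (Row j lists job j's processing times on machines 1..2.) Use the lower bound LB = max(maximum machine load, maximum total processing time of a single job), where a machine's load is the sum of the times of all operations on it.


Machine loads:
  Machine 1: 3 + 9 + 6 = 18
  Machine 2: 6 + 4 + 10 = 20
Max machine load = 20
Job totals:
  Job 1: 9
  Job 2: 13
  Job 3: 16
Max job total = 16
Lower bound = max(20, 16) = 20

20


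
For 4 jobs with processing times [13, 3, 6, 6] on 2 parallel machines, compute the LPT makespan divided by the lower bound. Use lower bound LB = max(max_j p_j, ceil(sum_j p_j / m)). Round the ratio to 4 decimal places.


LPT order: [13, 6, 6, 3]
Machine loads after assignment: [13, 15]
LPT makespan = 15
Lower bound = max(max_job, ceil(total/2)) = max(13, 14) = 14
Ratio = 15 / 14 = 1.0714

1.0714


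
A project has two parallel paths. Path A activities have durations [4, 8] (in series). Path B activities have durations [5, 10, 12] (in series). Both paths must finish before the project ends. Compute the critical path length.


Path A total = 4 + 8 = 12
Path B total = 5 + 10 + 12 = 27
Critical path = longest path = max(12, 27) = 27

27


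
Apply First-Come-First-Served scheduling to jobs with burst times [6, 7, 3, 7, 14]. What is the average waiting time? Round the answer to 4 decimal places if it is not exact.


FCFS order (as given): [6, 7, 3, 7, 14]
Waiting times:
  Job 1: wait = 0
  Job 2: wait = 6
  Job 3: wait = 13
  Job 4: wait = 16
  Job 5: wait = 23
Sum of waiting times = 58
Average waiting time = 58/5 = 11.6

11.6


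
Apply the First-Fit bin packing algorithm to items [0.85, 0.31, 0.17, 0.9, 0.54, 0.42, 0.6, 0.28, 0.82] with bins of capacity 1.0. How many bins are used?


Place items sequentially using First-Fit:
  Item 0.85 -> new Bin 1
  Item 0.31 -> new Bin 2
  Item 0.17 -> Bin 2 (now 0.48)
  Item 0.9 -> new Bin 3
  Item 0.54 -> new Bin 4
  Item 0.42 -> Bin 2 (now 0.9)
  Item 0.6 -> new Bin 5
  Item 0.28 -> Bin 4 (now 0.82)
  Item 0.82 -> new Bin 6
Total bins used = 6

6


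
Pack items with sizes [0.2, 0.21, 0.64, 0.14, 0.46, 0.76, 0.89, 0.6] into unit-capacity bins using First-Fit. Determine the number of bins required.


Place items sequentially using First-Fit:
  Item 0.2 -> new Bin 1
  Item 0.21 -> Bin 1 (now 0.41)
  Item 0.64 -> new Bin 2
  Item 0.14 -> Bin 1 (now 0.55)
  Item 0.46 -> new Bin 3
  Item 0.76 -> new Bin 4
  Item 0.89 -> new Bin 5
  Item 0.6 -> new Bin 6
Total bins used = 6

6


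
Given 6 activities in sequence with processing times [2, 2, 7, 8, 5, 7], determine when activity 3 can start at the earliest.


Activity 3 starts after activities 1 through 2 complete.
Predecessor durations: [2, 2]
ES = 2 + 2 = 4

4


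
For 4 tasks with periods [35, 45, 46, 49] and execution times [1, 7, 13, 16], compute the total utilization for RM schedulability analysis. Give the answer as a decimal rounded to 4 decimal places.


Compute individual utilizations (exact fractions):
  Task 1: C/T = 1/35 (approx. 0.0286)
  Task 2: C/T = 7/45 (approx. 0.1556)
  Task 3: C/T = 13/46 (approx. 0.2826)
  Task 4: C/T = 16/49 (approx. 0.3265)
Total utilization U = 1/35 + 7/45 + 13/46 + 16/49 = 80461/101430
Rounded to 4 decimal places: U = 0.7933
RM (Liu & Layland) bound for 4 tasks = 0.756828; compare with U = 80461/101430 (approx. 0.793266)
bound < U <= 1, so the RM sufficient condition is not met (inconclusive; an exact test such as response-time analysis is needed).

0.7933


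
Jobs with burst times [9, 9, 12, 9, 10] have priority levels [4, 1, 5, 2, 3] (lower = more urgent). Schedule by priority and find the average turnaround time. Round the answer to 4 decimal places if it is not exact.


Sort by priority (ascending = highest first):
Order: [(1, 9), (2, 9), (3, 10), (4, 9), (5, 12)]
Completion times:
  Priority 1, burst=9, C=9
  Priority 2, burst=9, C=18
  Priority 3, burst=10, C=28
  Priority 4, burst=9, C=37
  Priority 5, burst=12, C=49
Average turnaround = 141/5 = 28.2

28.2


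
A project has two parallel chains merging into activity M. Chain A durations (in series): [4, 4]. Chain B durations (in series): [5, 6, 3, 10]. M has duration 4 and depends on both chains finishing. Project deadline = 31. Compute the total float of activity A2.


Forward pass: ES(A2) = sum of predecessors on chain A = 4
EF = ES + duration = 4 + 4 = 8
Backward pass: LF(M) = deadline = 31; LS(M) = 31 - 4 = 27
LF(A2) = LS(M) - sum(successors on chain A) = 27 - 0 = 27
LS = LF - duration = 27 - 4 = 23
Total float = LS - ES = 23 - 4 = 19

19


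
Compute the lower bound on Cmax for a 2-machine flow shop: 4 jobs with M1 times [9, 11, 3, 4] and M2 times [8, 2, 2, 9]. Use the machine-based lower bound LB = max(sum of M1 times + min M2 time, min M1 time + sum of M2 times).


LB1 = sum(M1 times) + min(M2 times) = 27 + 2 = 29
LB2 = min(M1 times) + sum(M2 times) = 3 + 21 = 24
Lower bound = max(LB1, LB2) = max(29, 24) = 29

29


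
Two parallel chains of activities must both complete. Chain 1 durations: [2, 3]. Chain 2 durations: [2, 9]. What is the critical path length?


Path A total = 2 + 3 = 5
Path B total = 2 + 9 = 11
Critical path = longest path = max(5, 11) = 11

11


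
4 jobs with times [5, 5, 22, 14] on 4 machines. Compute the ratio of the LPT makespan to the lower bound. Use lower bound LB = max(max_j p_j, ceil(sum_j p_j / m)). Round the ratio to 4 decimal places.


LPT order: [22, 14, 5, 5]
Machine loads after assignment: [22, 14, 5, 5]
LPT makespan = 22
Lower bound = max(max_job, ceil(total/4)) = max(22, 12) = 22
Ratio = 22 / 22 = 1.0

1.0


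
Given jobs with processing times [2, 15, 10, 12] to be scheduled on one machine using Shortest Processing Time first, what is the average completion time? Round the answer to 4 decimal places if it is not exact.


Sort jobs by processing time (SPT order): [2, 10, 12, 15]
Compute completion times sequentially:
  Job 1: processing = 2, completes at 2
  Job 2: processing = 10, completes at 12
  Job 3: processing = 12, completes at 24
  Job 4: processing = 15, completes at 39
Sum of completion times = 77
Average completion time = 77/4 = 19.25

19.25


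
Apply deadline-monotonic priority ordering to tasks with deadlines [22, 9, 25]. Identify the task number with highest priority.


Sort tasks by relative deadline (ascending):
  Task 2: deadline = 9
  Task 1: deadline = 22
  Task 3: deadline = 25
Priority order (highest first): [2, 1, 3]
Highest priority task = 2

2


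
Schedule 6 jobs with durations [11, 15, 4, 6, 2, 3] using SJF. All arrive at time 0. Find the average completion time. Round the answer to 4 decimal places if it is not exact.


SJF order (ascending): [2, 3, 4, 6, 11, 15]
Completion times:
  Job 1: burst=2, C=2
  Job 2: burst=3, C=5
  Job 3: burst=4, C=9
  Job 4: burst=6, C=15
  Job 5: burst=11, C=26
  Job 6: burst=15, C=41
Average completion = 98/6 = 16.3333

16.3333


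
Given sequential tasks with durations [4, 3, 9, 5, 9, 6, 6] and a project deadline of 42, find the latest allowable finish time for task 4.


LF(activity 4) = deadline - sum of successor durations
Successors: activities 5 through 7 with durations [9, 6, 6]
Sum of successor durations = 21
LF = 42 - 21 = 21

21


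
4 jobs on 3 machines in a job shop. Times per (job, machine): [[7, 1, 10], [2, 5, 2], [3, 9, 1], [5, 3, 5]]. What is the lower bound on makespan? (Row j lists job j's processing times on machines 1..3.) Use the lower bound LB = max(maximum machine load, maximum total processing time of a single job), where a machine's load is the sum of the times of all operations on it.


Machine loads:
  Machine 1: 7 + 2 + 3 + 5 = 17
  Machine 2: 1 + 5 + 9 + 3 = 18
  Machine 3: 10 + 2 + 1 + 5 = 18
Max machine load = 18
Job totals:
  Job 1: 18
  Job 2: 9
  Job 3: 13
  Job 4: 13
Max job total = 18
Lower bound = max(18, 18) = 18

18


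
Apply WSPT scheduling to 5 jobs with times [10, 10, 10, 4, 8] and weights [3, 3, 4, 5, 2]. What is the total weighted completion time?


Compute p/w ratios and sort ascending (WSPT): [(4, 5), (10, 4), (10, 3), (10, 3), (8, 2)]
Compute weighted completion times:
  Job (p=4,w=5): C=4, w*C=5*4=20
  Job (p=10,w=4): C=14, w*C=4*14=56
  Job (p=10,w=3): C=24, w*C=3*24=72
  Job (p=10,w=3): C=34, w*C=3*34=102
  Job (p=8,w=2): C=42, w*C=2*42=84
Total weighted completion time = 334

334


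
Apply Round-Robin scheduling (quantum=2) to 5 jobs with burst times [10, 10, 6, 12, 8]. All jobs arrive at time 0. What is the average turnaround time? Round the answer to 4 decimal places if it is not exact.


Time quantum = 2
Execution trace:
  J1 runs 2 units, time = 2
  J2 runs 2 units, time = 4
  J3 runs 2 units, time = 6
  J4 runs 2 units, time = 8
  J5 runs 2 units, time = 10
  J1 runs 2 units, time = 12
  J2 runs 2 units, time = 14
  J3 runs 2 units, time = 16
  J4 runs 2 units, time = 18
  J5 runs 2 units, time = 20
  J1 runs 2 units, time = 22
  J2 runs 2 units, time = 24
  J3 runs 2 units, time = 26
  J4 runs 2 units, time = 28
  J5 runs 2 units, time = 30
  J1 runs 2 units, time = 32
  J2 runs 2 units, time = 34
  J4 runs 2 units, time = 36
  J5 runs 2 units, time = 38
  J1 runs 2 units, time = 40
  J2 runs 2 units, time = 42
  J4 runs 2 units, time = 44
  J4 runs 2 units, time = 46
Finish times: [40, 42, 26, 46, 38]
Average turnaround = 192/5 = 38.4

38.4


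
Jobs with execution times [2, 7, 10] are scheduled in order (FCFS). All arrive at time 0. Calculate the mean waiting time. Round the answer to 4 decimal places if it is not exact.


FCFS order (as given): [2, 7, 10]
Waiting times:
  Job 1: wait = 0
  Job 2: wait = 2
  Job 3: wait = 9
Sum of waiting times = 11
Average waiting time = 11/3 = 3.6667

3.6667


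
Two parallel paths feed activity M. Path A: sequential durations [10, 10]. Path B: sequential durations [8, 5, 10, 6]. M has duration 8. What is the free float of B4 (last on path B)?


ES(B4) = sum of predecessors on chain B = 23
EF(B4) = ES + duration = 23 + 6 = 29
Successor of B4 is M. ES(M) = max(sum(A), sum(B)) = max(20, 29) = 29
Free float = ES(successor) - EF(current) = 29 - 29 = 0

0


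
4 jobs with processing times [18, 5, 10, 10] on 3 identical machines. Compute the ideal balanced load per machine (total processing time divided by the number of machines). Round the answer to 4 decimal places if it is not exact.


Total processing time = 18 + 5 + 10 + 10 = 43
Number of machines = 3
Ideal balanced load = 43 / 3 = 14.3333

14.3333


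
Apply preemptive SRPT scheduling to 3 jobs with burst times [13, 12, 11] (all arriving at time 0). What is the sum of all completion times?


Since all jobs arrive at t=0, SRPT equals SPT ordering.
SPT order: [11, 12, 13]
Completion times:
  Job 1: p=11, C=11
  Job 2: p=12, C=23
  Job 3: p=13, C=36
Total completion time = 11 + 23 + 36 = 70

70


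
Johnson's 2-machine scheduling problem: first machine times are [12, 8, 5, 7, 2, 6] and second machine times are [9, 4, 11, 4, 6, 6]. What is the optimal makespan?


Apply Johnson's rule:
  Group 1 (a <= b): [(5, 2, 6), (3, 5, 11), (6, 6, 6)]
  Group 2 (a > b): [(1, 12, 9), (2, 8, 4), (4, 7, 4)]
Optimal job order: [5, 3, 6, 1, 2, 4]
Schedule:
  Job 5: M1 done at 2, M2 done at 8
  Job 3: M1 done at 7, M2 done at 19
  Job 6: M1 done at 13, M2 done at 25
  Job 1: M1 done at 25, M2 done at 34
  Job 2: M1 done at 33, M2 done at 38
  Job 4: M1 done at 40, M2 done at 44
Makespan = 44

44


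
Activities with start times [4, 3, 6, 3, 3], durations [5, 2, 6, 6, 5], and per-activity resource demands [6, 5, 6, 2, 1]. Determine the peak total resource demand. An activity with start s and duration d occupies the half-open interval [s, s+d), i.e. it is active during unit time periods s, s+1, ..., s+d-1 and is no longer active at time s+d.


Each activity i is active on [start_i, start_i + duration_i).
Compute total resource usage per time slot:
  t=0: active resources = [], total = 0
  t=1: active resources = [], total = 0
  t=2: active resources = [], total = 0
  t=3: active resources = [5, 2, 1], total = 8
  t=4: active resources = [6, 5, 2, 1], total = 14
  t=5: active resources = [6, 2, 1], total = 9
  t=6: active resources = [6, 6, 2, 1], total = 15
  t=7: active resources = [6, 6, 2, 1], total = 15
  t=8: active resources = [6, 6, 2], total = 14
  t=9: active resources = [6], total = 6
  t=10: active resources = [6], total = 6
  t=11: active resources = [6], total = 6
Peak resource demand = 15

15


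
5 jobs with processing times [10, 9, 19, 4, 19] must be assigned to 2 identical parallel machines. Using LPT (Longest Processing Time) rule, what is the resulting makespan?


Sort jobs in decreasing order (LPT): [19, 19, 10, 9, 4]
Assign each job to the least loaded machine:
  Machine 1: jobs [19, 10], load = 29
  Machine 2: jobs [19, 9, 4], load = 32
Makespan = max load = 32

32


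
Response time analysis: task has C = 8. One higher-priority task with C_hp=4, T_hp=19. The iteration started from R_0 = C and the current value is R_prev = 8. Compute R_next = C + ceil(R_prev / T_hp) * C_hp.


R_next = C + ceil(R_prev / T_hp) * C_hp
ceil(8 / 19) = ceil(0.4211) = 1
Interference = 1 * 4 = 4
R_next = 8 + 4 = 12

12


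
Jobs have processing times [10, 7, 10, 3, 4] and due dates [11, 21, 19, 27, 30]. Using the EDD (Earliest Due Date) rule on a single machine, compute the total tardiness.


Sort by due date (EDD order): [(10, 11), (10, 19), (7, 21), (3, 27), (4, 30)]
Compute completion times and tardiness:
  Job 1: p=10, d=11, C=10, tardiness=max(0,10-11)=0
  Job 2: p=10, d=19, C=20, tardiness=max(0,20-19)=1
  Job 3: p=7, d=21, C=27, tardiness=max(0,27-21)=6
  Job 4: p=3, d=27, C=30, tardiness=max(0,30-27)=3
  Job 5: p=4, d=30, C=34, tardiness=max(0,34-30)=4
Total tardiness = 14

14


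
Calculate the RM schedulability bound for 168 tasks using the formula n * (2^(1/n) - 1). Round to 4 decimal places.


Compute 2^(1/168) = 1.0041343992
Subtract 1: 1.0041343992 - 1 = 0.0041343992
Multiply by n: 168 * 0.0041343992 = 0.6945790656
Round to 4 dp: 0.6946

0.6946


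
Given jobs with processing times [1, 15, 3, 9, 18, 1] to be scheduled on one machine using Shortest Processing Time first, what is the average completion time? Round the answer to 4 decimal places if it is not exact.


Sort jobs by processing time (SPT order): [1, 1, 3, 9, 15, 18]
Compute completion times sequentially:
  Job 1: processing = 1, completes at 1
  Job 2: processing = 1, completes at 2
  Job 3: processing = 3, completes at 5
  Job 4: processing = 9, completes at 14
  Job 5: processing = 15, completes at 29
  Job 6: processing = 18, completes at 47
Sum of completion times = 98
Average completion time = 98/6 = 16.3333

16.3333


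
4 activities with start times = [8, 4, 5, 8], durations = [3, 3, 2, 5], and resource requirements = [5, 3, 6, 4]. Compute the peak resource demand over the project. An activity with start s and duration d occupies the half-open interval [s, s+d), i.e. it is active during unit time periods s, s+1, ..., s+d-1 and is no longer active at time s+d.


Each activity i is active on [start_i, start_i + duration_i).
Compute total resource usage per time slot:
  t=0: active resources = [], total = 0
  t=1: active resources = [], total = 0
  t=2: active resources = [], total = 0
  t=3: active resources = [], total = 0
  t=4: active resources = [3], total = 3
  t=5: active resources = [3, 6], total = 9
  t=6: active resources = [3, 6], total = 9
  t=7: active resources = [], total = 0
  t=8: active resources = [5, 4], total = 9
  t=9: active resources = [5, 4], total = 9
  t=10: active resources = [5, 4], total = 9
  t=11: active resources = [4], total = 4
  t=12: active resources = [4], total = 4
Peak resource demand = 9

9


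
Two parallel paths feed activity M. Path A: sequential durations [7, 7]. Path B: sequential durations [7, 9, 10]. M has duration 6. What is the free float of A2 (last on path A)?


ES(A2) = sum of predecessors on chain A = 7
EF(A2) = ES + duration = 7 + 7 = 14
Successor of A2 is M. ES(M) = max(sum(A), sum(B)) = max(14, 26) = 26
Free float = ES(successor) - EF(current) = 26 - 14 = 12

12
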